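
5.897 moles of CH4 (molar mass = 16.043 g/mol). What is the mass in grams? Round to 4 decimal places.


mass = n * M
mass = 5.897 * 16.043
mass = 94.605571 g, rounded to 4 dp:

94.6056 g


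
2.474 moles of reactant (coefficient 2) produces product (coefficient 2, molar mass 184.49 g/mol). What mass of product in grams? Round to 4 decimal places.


Use the coefficient ratio to convert reactant moles to product moles, then multiply by the product's molar mass.
moles_P = moles_R * (coeff_P / coeff_R) = 2.474 * (2/2) = 2.474
mass_P = moles_P * M_P = 2.474 * 184.49
mass_P = 456.42826 g, rounded to 4 dp:

456.4283 g


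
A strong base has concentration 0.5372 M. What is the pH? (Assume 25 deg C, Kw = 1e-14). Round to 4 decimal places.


A strong base dissociates completely, so [OH-] equals the given concentration.
pOH = -log10([OH-]) = -log10(0.5372) = 0.269864
pH = 14 - pOH = 14 - 0.269864
pH = 13.730136, rounded to 4 dp:

13.7301


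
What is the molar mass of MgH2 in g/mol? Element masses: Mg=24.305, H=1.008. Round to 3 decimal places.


M = sum(count * atomic_mass) over atoms.
M = 1*24.305 + 2*1.008
M = 24.305 + 2.016
M = 26.321 g/mol, rounded to 3 dp:

26.321 g/mol


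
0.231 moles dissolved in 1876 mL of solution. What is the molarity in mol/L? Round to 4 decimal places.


Convert volume to liters: V_L = V_mL / 1000.
V_L = 1876 / 1000 = 1.876 L
M = n / V_L = 0.231 / 1.876
M = 0.12313433 mol/L, rounded to 4 dp:

0.1231 mol/L


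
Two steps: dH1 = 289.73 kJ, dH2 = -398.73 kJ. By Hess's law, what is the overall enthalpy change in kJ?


Hess's law: enthalpy is a state function, so add the step enthalpies.
dH_total = dH1 + dH2 = 289.73 + (-398.73)
dH_total = -109.0 kJ:

-109.00 kJ


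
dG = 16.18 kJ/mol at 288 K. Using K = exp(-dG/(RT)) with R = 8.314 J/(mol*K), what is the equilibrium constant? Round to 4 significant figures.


dG is in kJ/mol; multiply by 1000 to match R in J/(mol*K).
RT = 8.314 * 288 = 2394.432 J/mol
exponent = -dG*1000 / (RT) = -(16.18*1000) / 2394.432 = -6.7573437
K = exp(-6.7573437)
K = 0.0011623125, rounded to 4 significant figures:

0.001162


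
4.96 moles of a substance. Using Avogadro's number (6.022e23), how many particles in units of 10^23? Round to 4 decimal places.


N = n * NA, then divide by 1e23 for the requested units.
N / 1e23 = n * 6.022
N / 1e23 = 4.96 * 6.022
N / 1e23 = 29.86912, rounded to 4 dp:

29.8691


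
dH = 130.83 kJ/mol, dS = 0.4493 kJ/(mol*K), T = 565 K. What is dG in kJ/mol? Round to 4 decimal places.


Gibbs: dG = dH - T*dS (consistent units, dS already in kJ/(mol*K)).
T*dS = 565 * 0.4493 = 253.8545
dG = 130.83 - (253.8545)
dG = -123.0245 kJ/mol, rounded to 4 dp:

-123.0245 kJ/mol


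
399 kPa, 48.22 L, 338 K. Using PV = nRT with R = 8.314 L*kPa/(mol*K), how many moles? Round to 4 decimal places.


PV = nRT, solve for n = PV / (RT).
PV = 399 * 48.22 = 19239.78
RT = 8.314 * 338 = 2810.132
n = 19239.78 / 2810.132
n = 6.84657518 mol, rounded to 4 dp:

6.8466 mol


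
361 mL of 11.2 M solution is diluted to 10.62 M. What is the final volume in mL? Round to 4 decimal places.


Dilution: M1*V1 = M2*V2, solve for V2.
V2 = M1*V1 / M2
V2 = 11.2 * 361 / 10.62
V2 = 4043.2 / 10.62
V2 = 380.71563089 mL, rounded to 4 dp:

380.7156 mL


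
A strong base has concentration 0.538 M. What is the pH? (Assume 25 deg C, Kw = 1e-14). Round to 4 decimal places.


A strong base dissociates completely, so [OH-] equals the given concentration.
pOH = -log10([OH-]) = -log10(0.538) = 0.269218
pH = 14 - pOH = 14 - 0.269218
pH = 13.730782, rounded to 4 dp:

13.7308


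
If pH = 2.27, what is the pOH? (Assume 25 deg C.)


At 25 deg C, pH + pOH = 14.
pOH = 14 - pH = 14 - 2.27
pOH = 11.73:

11.73


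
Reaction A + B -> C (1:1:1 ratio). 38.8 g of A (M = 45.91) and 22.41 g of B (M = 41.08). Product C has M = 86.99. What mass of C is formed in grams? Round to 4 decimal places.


Find moles of each reactant; the smaller value is the limiting reagent in a 1:1:1 reaction, so moles_C equals moles of the limiter.
n_A = mass_A / M_A = 38.8 / 45.91 = 0.845132 mol
n_B = mass_B / M_B = 22.41 / 41.08 = 0.545521 mol
Limiting reagent: B (smaller), n_limiting = 0.545521 mol
mass_C = n_limiting * M_C = 0.545521 * 86.99
mass_C = 47.45487179 g, rounded to 4 dp:

47.4549 g


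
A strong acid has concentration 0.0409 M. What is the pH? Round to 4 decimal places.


A strong acid dissociates completely, so [H+] equals the given concentration.
pH = -log10([H+]) = -log10(0.0409)
pH = 1.38827669, rounded to 4 dp:

1.3883


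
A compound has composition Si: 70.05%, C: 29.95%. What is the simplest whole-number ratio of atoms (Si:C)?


Assume 100 g of compound, divide each mass% by atomic mass to get moles, then normalize by the smallest to get a raw atom ratio.
Moles per 100 g: Si: 70.05/28.086 = 2.4941, C: 29.95/12.011 = 2.4935
Raw ratio (divide by min = 2.4935): Si: 1.0, C: 1.0
Multiply by 1 to clear fractions: Si: 1.0 ~= 1, C: 1.0 ~= 1
Reduce by GCD to get the simplest whole-number ratio:

1:1


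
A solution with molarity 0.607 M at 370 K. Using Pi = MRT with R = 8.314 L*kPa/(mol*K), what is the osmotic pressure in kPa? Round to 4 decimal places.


Osmotic pressure (van't Hoff): Pi = M*R*T.
RT = 8.314 * 370 = 3076.18
Pi = 0.607 * 3076.18
Pi = 1867.24126 kPa, rounded to 4 dp:

1867.2413 kPa


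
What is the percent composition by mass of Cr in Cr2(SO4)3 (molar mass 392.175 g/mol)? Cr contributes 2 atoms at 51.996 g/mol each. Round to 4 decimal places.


pct = 100 * (n_elem * M_elem) / M_total
mass_contribution = 2 * 51.996 = 103.992 g/mol
pct = 100 * 103.992 / 392.175
pct = 26.5167336 %, rounded to 4 dp:

26.5167 %


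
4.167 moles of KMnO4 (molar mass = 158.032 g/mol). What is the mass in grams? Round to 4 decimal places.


mass = n * M
mass = 4.167 * 158.032
mass = 658.519344 g, rounded to 4 dp:

658.5193 g


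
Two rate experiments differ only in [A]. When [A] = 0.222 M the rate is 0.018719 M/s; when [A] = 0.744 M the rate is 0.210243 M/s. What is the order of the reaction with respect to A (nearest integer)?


Rate is proportional to [A]^n, so rate2/rate1 = ([A]2/[A]1)^n. Take logs to solve for n.
rate2/rate1 = 0.210243 / 0.018719 = 11.2315
[A]2/[A]1 = 0.744 / 0.222 = 3.3514
n = ln(11.2315) / ln(3.3514) = 2.0
Nearest integer order:

2


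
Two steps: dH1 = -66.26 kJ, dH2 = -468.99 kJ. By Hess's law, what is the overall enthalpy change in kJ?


Hess's law: enthalpy is a state function, so add the step enthalpies.
dH_total = dH1 + dH2 = -66.26 + (-468.99)
dH_total = -535.25 kJ:

-535.25 kJ


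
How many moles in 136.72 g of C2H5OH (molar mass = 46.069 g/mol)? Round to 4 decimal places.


n = mass / M
n = 136.72 / 46.069
n = 2.96772233 mol, rounded to 4 dp:

2.9677 mol


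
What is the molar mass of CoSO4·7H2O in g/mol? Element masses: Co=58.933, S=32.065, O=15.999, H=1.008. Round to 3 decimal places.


M = sum(count * atomic_mass) over atoms.
M = 1*58.933 + 1*32.065 + 11*15.999 + 14*1.008
M = 58.933 + 32.065 + 175.989 + 14.112
M = 281.099 g/mol, rounded to 3 dp:

281.099 g/mol


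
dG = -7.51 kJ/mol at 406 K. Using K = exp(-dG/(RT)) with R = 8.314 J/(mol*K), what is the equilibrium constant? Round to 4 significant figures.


dG is in kJ/mol; multiply by 1000 to match R in J/(mol*K).
RT = 8.314 * 406 = 3375.484 J/mol
exponent = -dG*1000 / (RT) = -(-7.51*1000) / 3375.484 = 2.22486612
K = exp(2.22486612)
K = 9.252244, rounded to 4 significant figures:

9.252


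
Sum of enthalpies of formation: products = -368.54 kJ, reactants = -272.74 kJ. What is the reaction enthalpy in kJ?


dH_rxn = sum(dH_f products) - sum(dH_f reactants)
dH_rxn = -368.54 - (-272.74)
dH_rxn = -95.8 kJ:

-95.80 kJ


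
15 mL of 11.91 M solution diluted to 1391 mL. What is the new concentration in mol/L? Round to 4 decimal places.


Dilution: M1*V1 = M2*V2, solve for M2.
M2 = M1*V1 / V2
M2 = 11.91 * 15 / 1391
M2 = 178.65 / 1391
M2 = 0.12843278 mol/L, rounded to 4 dp:

0.1284 mol/L


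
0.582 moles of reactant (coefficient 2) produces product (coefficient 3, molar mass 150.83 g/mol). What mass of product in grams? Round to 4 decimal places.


Use the coefficient ratio to convert reactant moles to product moles, then multiply by the product's molar mass.
moles_P = moles_R * (coeff_P / coeff_R) = 0.582 * (3/2) = 0.873
mass_P = moles_P * M_P = 0.873 * 150.83
mass_P = 131.67459 g, rounded to 4 dp:

131.6746 g


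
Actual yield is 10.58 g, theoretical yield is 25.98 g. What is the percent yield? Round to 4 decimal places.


% yield = 100 * actual / theoretical
% yield = 100 * 10.58 / 25.98
% yield = 40.72363356 %, rounded to 4 dp:

40.7236 %


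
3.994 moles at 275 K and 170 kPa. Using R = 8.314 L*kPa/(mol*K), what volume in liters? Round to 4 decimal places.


PV = nRT, solve for V = nRT / P.
nRT = 3.994 * 8.314 * 275 = 9131.6819
V = 9131.6819 / 170
V = 53.71577588 L, rounded to 4 dp:

53.7158 L


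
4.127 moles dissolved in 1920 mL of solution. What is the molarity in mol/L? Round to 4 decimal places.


Convert volume to liters: V_L = V_mL / 1000.
V_L = 1920 / 1000 = 1.92 L
M = n / V_L = 4.127 / 1.92
M = 2.14947917 mol/L, rounded to 4 dp:

2.1495 mol/L


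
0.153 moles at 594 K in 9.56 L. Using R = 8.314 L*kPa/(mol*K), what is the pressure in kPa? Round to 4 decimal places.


PV = nRT, solve for P = nRT / V.
nRT = 0.153 * 8.314 * 594 = 755.5929
P = 755.5929 / 9.56
P = 79.03691423 kPa, rounded to 4 dp:

79.0369 kPa


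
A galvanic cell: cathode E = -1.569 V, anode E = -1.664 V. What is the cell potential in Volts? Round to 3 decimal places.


Standard cell potential: E_cell = E_cathode - E_anode.
E_cell = -1.569 - (-1.664)
E_cell = 0.095 V, rounded to 3 dp:

0.095 V


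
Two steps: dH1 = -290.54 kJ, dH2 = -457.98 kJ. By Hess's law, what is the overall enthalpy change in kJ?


Hess's law: enthalpy is a state function, so add the step enthalpies.
dH_total = dH1 + dH2 = -290.54 + (-457.98)
dH_total = -748.52 kJ:

-748.52 kJ


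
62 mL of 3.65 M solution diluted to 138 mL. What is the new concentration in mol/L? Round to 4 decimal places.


Dilution: M1*V1 = M2*V2, solve for M2.
M2 = M1*V1 / V2
M2 = 3.65 * 62 / 138
M2 = 226.3 / 138
M2 = 1.63985507 mol/L, rounded to 4 dp:

1.6399 mol/L


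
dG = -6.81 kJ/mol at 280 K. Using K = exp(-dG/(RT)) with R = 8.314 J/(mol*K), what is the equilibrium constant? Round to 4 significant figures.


dG is in kJ/mol; multiply by 1000 to match R in J/(mol*K).
RT = 8.314 * 280 = 2327.92 J/mol
exponent = -dG*1000 / (RT) = -(-6.81*1000) / 2327.92 = 2.92535826
K = exp(2.92535826)
K = 18.640903, rounded to 4 significant figures:

18.64


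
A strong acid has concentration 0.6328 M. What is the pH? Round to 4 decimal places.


A strong acid dissociates completely, so [H+] equals the given concentration.
pH = -log10([H+]) = -log10(0.6328)
pH = 0.19873353, rounded to 4 dp:

0.1987


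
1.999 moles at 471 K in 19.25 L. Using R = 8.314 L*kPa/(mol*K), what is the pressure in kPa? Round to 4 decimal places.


PV = nRT, solve for P = nRT / V.
nRT = 1.999 * 8.314 * 471 = 7827.8721
P = 7827.8721 / 19.25
P = 406.64270649 kPa, rounded to 4 dp:

406.6427 kPa


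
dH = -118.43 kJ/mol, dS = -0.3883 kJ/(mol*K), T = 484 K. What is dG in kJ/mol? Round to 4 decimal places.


Gibbs: dG = dH - T*dS (consistent units, dS already in kJ/(mol*K)).
T*dS = 484 * -0.3883 = -187.9372
dG = -118.43 - (-187.9372)
dG = 69.5072 kJ/mol, rounded to 4 dp:

69.5072 kJ/mol


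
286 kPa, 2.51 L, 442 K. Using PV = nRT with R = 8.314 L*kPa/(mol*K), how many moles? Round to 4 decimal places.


PV = nRT, solve for n = PV / (RT).
PV = 286 * 2.51 = 717.86
RT = 8.314 * 442 = 3674.788
n = 717.86 / 3674.788
n = 0.19534732 mol, rounded to 4 dp:

0.1953 mol


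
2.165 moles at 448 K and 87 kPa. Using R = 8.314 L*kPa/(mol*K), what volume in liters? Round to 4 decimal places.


PV = nRT, solve for V = nRT / P.
nRT = 2.165 * 8.314 * 448 = 8063.9149
V = 8063.9149 / 87
V = 92.68867701 L, rounded to 4 dp:

92.6887 L


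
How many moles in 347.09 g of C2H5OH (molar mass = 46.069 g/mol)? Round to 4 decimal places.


n = mass / M
n = 347.09 / 46.069
n = 7.53413358 mol, rounded to 4 dp:

7.5341 mol


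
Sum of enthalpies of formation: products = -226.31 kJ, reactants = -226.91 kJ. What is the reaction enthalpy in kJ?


dH_rxn = sum(dH_f products) - sum(dH_f reactants)
dH_rxn = -226.31 - (-226.91)
dH_rxn = 0.6 kJ:

0.60 kJ


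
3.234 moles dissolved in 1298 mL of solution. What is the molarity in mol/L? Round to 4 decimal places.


Convert volume to liters: V_L = V_mL / 1000.
V_L = 1298 / 1000 = 1.298 L
M = n / V_L = 3.234 / 1.298
M = 2.49152542 mol/L, rounded to 4 dp:

2.4915 mol/L


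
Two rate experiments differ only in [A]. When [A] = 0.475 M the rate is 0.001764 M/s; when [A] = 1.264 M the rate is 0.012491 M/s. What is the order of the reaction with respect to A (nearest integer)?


Rate is proportional to [A]^n, so rate2/rate1 = ([A]2/[A]1)^n. Take logs to solve for n.
rate2/rate1 = 0.012491 / 0.001764 = 7.0811
[A]2/[A]1 = 1.264 / 0.475 = 2.6611
n = ln(7.0811) / ln(2.6611) = 2.0
Nearest integer order:

2


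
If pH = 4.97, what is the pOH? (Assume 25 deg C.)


At 25 deg C, pH + pOH = 14.
pOH = 14 - pH = 14 - 4.97
pOH = 9.03:

9.03


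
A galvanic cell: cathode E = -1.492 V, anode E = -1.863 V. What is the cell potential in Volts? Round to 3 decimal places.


Standard cell potential: E_cell = E_cathode - E_anode.
E_cell = -1.492 - (-1.863)
E_cell = 0.371 V, rounded to 3 dp:

0.371 V


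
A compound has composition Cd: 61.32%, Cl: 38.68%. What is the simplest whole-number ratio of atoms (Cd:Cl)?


Assume 100 g of compound, divide each mass% by atomic mass to get moles, then normalize by the smallest to get a raw atom ratio.
Moles per 100 g: Cd: 61.32/112.414 = 0.5455, Cl: 38.68/35.453 = 1.091
Raw ratio (divide by min = 0.5455): Cd: 1.0, Cl: 2.0
Multiply by 1 to clear fractions: Cd: 1.0 ~= 1, Cl: 2.0 ~= 2
Reduce by GCD to get the simplest whole-number ratio:

1:2


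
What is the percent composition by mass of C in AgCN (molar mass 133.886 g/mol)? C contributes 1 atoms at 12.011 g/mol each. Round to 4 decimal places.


pct = 100 * (n_elem * M_elem) / M_total
mass_contribution = 1 * 12.011 = 12.011 g/mol
pct = 100 * 12.011 / 133.886
pct = 8.97106494 %, rounded to 4 dp:

8.9711 %


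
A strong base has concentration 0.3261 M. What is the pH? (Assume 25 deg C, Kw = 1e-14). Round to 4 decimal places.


A strong base dissociates completely, so [OH-] equals the given concentration.
pOH = -log10([OH-]) = -log10(0.3261) = 0.486649
pH = 14 - pOH = 14 - 0.486649
pH = 13.513351, rounded to 4 dp:

13.5134


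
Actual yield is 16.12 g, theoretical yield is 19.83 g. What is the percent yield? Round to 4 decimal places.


% yield = 100 * actual / theoretical
% yield = 100 * 16.12 / 19.83
% yield = 81.29097327 %, rounded to 4 dp:

81.2910 %


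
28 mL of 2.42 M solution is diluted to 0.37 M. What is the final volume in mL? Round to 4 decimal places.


Dilution: M1*V1 = M2*V2, solve for V2.
V2 = M1*V1 / M2
V2 = 2.42 * 28 / 0.37
V2 = 67.76 / 0.37
V2 = 183.13513514 mL, rounded to 4 dp:

183.1351 mL


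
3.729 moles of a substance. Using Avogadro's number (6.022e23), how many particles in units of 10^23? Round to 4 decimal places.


N = n * NA, then divide by 1e23 for the requested units.
N / 1e23 = n * 6.022
N / 1e23 = 3.729 * 6.022
N / 1e23 = 22.456038, rounded to 4 dp:

22.4560


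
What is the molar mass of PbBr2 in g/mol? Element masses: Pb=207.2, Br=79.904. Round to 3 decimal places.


M = sum(count * atomic_mass) over atoms.
M = 1*207.2 + 2*79.904
M = 207.2 + 159.808
M = 367.008 g/mol, rounded to 3 dp:

367.008 g/mol


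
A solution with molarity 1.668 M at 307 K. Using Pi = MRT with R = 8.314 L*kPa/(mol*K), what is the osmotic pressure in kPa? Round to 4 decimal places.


Osmotic pressure (van't Hoff): Pi = M*R*T.
RT = 8.314 * 307 = 2552.398
Pi = 1.668 * 2552.398
Pi = 4257.399864 kPa, rounded to 4 dp:

4257.3999 kPa


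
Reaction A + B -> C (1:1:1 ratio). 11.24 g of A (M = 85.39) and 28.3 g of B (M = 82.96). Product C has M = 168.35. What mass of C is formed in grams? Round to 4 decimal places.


Find moles of each reactant; the smaller value is the limiting reagent in a 1:1:1 reaction, so moles_C equals moles of the limiter.
n_A = mass_A / M_A = 11.24 / 85.39 = 0.131631 mol
n_B = mass_B / M_B = 28.3 / 82.96 = 0.341128 mol
Limiting reagent: A (smaller), n_limiting = 0.131631 mol
mass_C = n_limiting * M_C = 0.131631 * 168.35
mass_C = 22.16007885 g, rounded to 4 dp:

22.1601 g


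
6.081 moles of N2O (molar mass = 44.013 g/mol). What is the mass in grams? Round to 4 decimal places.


mass = n * M
mass = 6.081 * 44.013
mass = 267.643053 g, rounded to 4 dp:

267.6431 g


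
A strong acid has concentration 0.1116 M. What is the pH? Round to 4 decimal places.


A strong acid dissociates completely, so [H+] equals the given concentration.
pH = -log10([H+]) = -log10(0.1116)
pH = 0.95233581, rounded to 4 dp:

0.9523


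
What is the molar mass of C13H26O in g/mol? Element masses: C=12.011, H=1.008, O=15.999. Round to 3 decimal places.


M = sum(count * atomic_mass) over atoms.
M = 13*12.011 + 26*1.008 + 1*15.999
M = 156.143 + 26.208 + 15.999
M = 198.35 g/mol, rounded to 3 dp:

198.350 g/mol


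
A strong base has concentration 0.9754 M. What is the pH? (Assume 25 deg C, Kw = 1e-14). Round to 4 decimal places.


A strong base dissociates completely, so [OH-] equals the given concentration.
pOH = -log10([OH-]) = -log10(0.9754) = 0.010817
pH = 14 - pOH = 14 - 0.010817
pH = 13.989183, rounded to 4 dp:

13.9892


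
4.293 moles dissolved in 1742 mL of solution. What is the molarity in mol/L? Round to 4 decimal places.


Convert volume to liters: V_L = V_mL / 1000.
V_L = 1742 / 1000 = 1.742 L
M = n / V_L = 4.293 / 1.742
M = 2.46440873 mol/L, rounded to 4 dp:

2.4644 mol/L


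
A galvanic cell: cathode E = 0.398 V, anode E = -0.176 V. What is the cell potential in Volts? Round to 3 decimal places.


Standard cell potential: E_cell = E_cathode - E_anode.
E_cell = 0.398 - (-0.176)
E_cell = 0.574 V, rounded to 3 dp:

0.574 V


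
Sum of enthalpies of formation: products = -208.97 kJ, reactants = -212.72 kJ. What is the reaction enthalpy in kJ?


dH_rxn = sum(dH_f products) - sum(dH_f reactants)
dH_rxn = -208.97 - (-212.72)
dH_rxn = 3.75 kJ:

3.75 kJ


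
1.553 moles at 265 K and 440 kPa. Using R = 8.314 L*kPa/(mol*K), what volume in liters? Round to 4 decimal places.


PV = nRT, solve for V = nRT / P.
nRT = 1.553 * 8.314 * 265 = 3421.5851
V = 3421.5851 / 440
V = 7.77632977 L, rounded to 4 dp:

7.7763 L


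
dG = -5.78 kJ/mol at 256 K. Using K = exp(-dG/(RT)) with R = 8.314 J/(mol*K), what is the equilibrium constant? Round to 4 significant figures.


dG is in kJ/mol; multiply by 1000 to match R in J/(mol*K).
RT = 8.314 * 256 = 2128.384 J/mol
exponent = -dG*1000 / (RT) = -(-5.78*1000) / 2128.384 = 2.71567537
K = exp(2.71567537)
K = 15.114815, rounded to 4 significant figures:

15.11


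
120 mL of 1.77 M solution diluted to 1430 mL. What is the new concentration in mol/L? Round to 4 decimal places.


Dilution: M1*V1 = M2*V2, solve for M2.
M2 = M1*V1 / V2
M2 = 1.77 * 120 / 1430
M2 = 212.4 / 1430
M2 = 0.14853147 mol/L, rounded to 4 dp:

0.1485 mol/L


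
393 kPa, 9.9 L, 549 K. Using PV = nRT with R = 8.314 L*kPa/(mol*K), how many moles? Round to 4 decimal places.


PV = nRT, solve for n = PV / (RT).
PV = 393 * 9.9 = 3890.7
RT = 8.314 * 549 = 4564.386
n = 3890.7 / 4564.386
n = 0.85240381 mol, rounded to 4 dp:

0.8524 mol


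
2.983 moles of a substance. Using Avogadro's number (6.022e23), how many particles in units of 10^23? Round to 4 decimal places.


N = n * NA, then divide by 1e23 for the requested units.
N / 1e23 = n * 6.022
N / 1e23 = 2.983 * 6.022
N / 1e23 = 17.963626, rounded to 4 dp:

17.9636


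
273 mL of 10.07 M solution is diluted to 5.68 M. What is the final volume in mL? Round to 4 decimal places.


Dilution: M1*V1 = M2*V2, solve for V2.
V2 = M1*V1 / M2
V2 = 10.07 * 273 / 5.68
V2 = 2749.11 / 5.68
V2 = 483.99823944 mL, rounded to 4 dp:

483.9982 mL


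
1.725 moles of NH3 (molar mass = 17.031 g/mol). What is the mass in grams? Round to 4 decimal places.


mass = n * M
mass = 1.725 * 17.031
mass = 29.378475 g, rounded to 4 dp:

29.3785 g


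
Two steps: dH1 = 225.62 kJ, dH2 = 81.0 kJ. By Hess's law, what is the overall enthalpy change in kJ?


Hess's law: enthalpy is a state function, so add the step enthalpies.
dH_total = dH1 + dH2 = 225.62 + (81.0)
dH_total = 306.62 kJ:

306.62 kJ


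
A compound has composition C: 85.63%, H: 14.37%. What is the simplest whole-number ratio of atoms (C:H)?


Assume 100 g of compound, divide each mass% by atomic mass to get moles, then normalize by the smallest to get a raw atom ratio.
Moles per 100 g: C: 85.63/12.011 = 7.1293, H: 14.37/1.008 = 14.256
Raw ratio (divide by min = 7.1293): C: 1.0, H: 2.0
Multiply by 1 to clear fractions: C: 1.0 ~= 1, H: 2.0 ~= 2
Reduce by GCD to get the simplest whole-number ratio:

1:2


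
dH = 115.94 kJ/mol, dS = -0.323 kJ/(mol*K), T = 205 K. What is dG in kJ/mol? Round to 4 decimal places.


Gibbs: dG = dH - T*dS (consistent units, dS already in kJ/(mol*K)).
T*dS = 205 * -0.323 = -66.215
dG = 115.94 - (-66.215)
dG = 182.155 kJ/mol, rounded to 4 dp:

182.1550 kJ/mol


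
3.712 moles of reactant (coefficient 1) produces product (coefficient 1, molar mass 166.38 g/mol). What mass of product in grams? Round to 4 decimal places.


Use the coefficient ratio to convert reactant moles to product moles, then multiply by the product's molar mass.
moles_P = moles_R * (coeff_P / coeff_R) = 3.712 * (1/1) = 3.712
mass_P = moles_P * M_P = 3.712 * 166.38
mass_P = 617.60256 g, rounded to 4 dp:

617.6026 g


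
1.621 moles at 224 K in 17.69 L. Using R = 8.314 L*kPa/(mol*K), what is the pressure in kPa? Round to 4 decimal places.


PV = nRT, solve for P = nRT / V.
nRT = 1.621 * 8.314 * 224 = 3018.8467
P = 3018.8467 / 17.69
P = 170.6527247 kPa, rounded to 4 dp:

170.6527 kPa


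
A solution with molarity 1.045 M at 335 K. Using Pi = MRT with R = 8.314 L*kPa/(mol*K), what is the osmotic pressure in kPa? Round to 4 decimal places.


Osmotic pressure (van't Hoff): Pi = M*R*T.
RT = 8.314 * 335 = 2785.19
Pi = 1.045 * 2785.19
Pi = 2910.52355 kPa, rounded to 4 dp:

2910.5236 kPa


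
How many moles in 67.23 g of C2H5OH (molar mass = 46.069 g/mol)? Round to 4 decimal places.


n = mass / M
n = 67.23 / 46.069
n = 1.45933274 mol, rounded to 4 dp:

1.4593 mol


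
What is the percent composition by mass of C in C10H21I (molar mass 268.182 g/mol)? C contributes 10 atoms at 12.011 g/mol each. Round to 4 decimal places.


pct = 100 * (n_elem * M_elem) / M_total
mass_contribution = 10 * 12.011 = 120.11 g/mol
pct = 100 * 120.11 / 268.182
pct = 44.7867493 %, rounded to 4 dp:

44.7867 %


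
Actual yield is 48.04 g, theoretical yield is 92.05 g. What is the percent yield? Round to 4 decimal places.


% yield = 100 * actual / theoretical
% yield = 100 * 48.04 / 92.05
% yield = 52.1890277 %, rounded to 4 dp:

52.1890 %


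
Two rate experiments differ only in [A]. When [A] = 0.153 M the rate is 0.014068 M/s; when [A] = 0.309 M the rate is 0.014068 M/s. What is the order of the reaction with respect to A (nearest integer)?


Rate is proportional to [A]^n, so rate2/rate1 = ([A]2/[A]1)^n. Take logs to solve for n.
rate2/rate1 = 0.014068 / 0.014068 = 1.0
[A]2/[A]1 = 0.309 / 0.153 = 2.0196
n = ln(1.0) / ln(2.0196) = 0.0
Nearest integer order:

0


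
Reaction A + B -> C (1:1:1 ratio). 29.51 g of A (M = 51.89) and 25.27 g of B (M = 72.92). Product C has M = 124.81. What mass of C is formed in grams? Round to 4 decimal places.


Find moles of each reactant; the smaller value is the limiting reagent in a 1:1:1 reaction, so moles_C equals moles of the limiter.
n_A = mass_A / M_A = 29.51 / 51.89 = 0.568703 mol
n_B = mass_B / M_B = 25.27 / 72.92 = 0.346544 mol
Limiting reagent: B (smaller), n_limiting = 0.346544 mol
mass_C = n_limiting * M_C = 0.346544 * 124.81
mass_C = 43.25215664 g, rounded to 4 dp:

43.2522 g


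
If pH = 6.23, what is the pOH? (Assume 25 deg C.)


At 25 deg C, pH + pOH = 14.
pOH = 14 - pH = 14 - 6.23
pOH = 7.77:

7.77


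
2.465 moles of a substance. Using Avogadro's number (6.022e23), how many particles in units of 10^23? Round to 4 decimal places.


N = n * NA, then divide by 1e23 for the requested units.
N / 1e23 = n * 6.022
N / 1e23 = 2.465 * 6.022
N / 1e23 = 14.84423, rounded to 4 dp:

14.8442


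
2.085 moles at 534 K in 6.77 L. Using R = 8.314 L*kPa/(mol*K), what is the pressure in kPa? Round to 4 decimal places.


PV = nRT, solve for P = nRT / V.
nRT = 2.085 * 8.314 * 534 = 9256.7245
P = 9256.7245 / 6.77
P = 1367.31528804 kPa, rounded to 4 dp:

1367.3153 kPa


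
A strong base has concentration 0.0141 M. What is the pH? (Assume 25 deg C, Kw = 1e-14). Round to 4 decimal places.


A strong base dissociates completely, so [OH-] equals the given concentration.
pOH = -log10([OH-]) = -log10(0.0141) = 1.850781
pH = 14 - pOH = 14 - 1.850781
pH = 12.149219, rounded to 4 dp:

12.1492


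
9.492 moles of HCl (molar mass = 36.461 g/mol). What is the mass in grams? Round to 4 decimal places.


mass = n * M
mass = 9.492 * 36.461
mass = 346.087812 g, rounded to 4 dp:

346.0878 g


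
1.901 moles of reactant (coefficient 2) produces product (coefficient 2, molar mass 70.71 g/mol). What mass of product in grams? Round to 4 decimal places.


Use the coefficient ratio to convert reactant moles to product moles, then multiply by the product's molar mass.
moles_P = moles_R * (coeff_P / coeff_R) = 1.901 * (2/2) = 1.901
mass_P = moles_P * M_P = 1.901 * 70.71
mass_P = 134.41971 g, rounded to 4 dp:

134.4197 g


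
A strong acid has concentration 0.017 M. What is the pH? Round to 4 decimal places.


A strong acid dissociates completely, so [H+] equals the given concentration.
pH = -log10([H+]) = -log10(0.017)
pH = 1.76955108, rounded to 4 dp:

1.7696


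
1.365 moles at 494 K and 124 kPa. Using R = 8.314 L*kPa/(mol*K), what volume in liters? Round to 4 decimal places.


PV = nRT, solve for V = nRT / P.
nRT = 1.365 * 8.314 * 494 = 5606.2133
V = 5606.2133 / 124
V = 45.21139758 L, rounded to 4 dp:

45.2114 L


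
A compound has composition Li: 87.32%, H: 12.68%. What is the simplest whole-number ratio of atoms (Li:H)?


Assume 100 g of compound, divide each mass% by atomic mass to get moles, then normalize by the smallest to get a raw atom ratio.
Moles per 100 g: Li: 87.32/6.941 = 12.5803, H: 12.68/1.008 = 12.5794
Raw ratio (divide by min = 12.5794): Li: 1.0, H: 1.0
Multiply by 1 to clear fractions: Li: 1.0 ~= 1, H: 1.0 ~= 1
Reduce by GCD to get the simplest whole-number ratio:

1:1


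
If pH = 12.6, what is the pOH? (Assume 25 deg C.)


At 25 deg C, pH + pOH = 14.
pOH = 14 - pH = 14 - 12.6
pOH = 1.4:

1.40


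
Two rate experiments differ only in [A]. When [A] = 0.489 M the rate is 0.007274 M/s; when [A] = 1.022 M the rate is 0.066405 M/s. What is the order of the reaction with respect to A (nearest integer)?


Rate is proportional to [A]^n, so rate2/rate1 = ([A]2/[A]1)^n. Take logs to solve for n.
rate2/rate1 = 0.066405 / 0.007274 = 9.1291
[A]2/[A]1 = 1.022 / 0.489 = 2.09
n = ln(9.1291) / ln(2.09) = 3.0
Nearest integer order:

3


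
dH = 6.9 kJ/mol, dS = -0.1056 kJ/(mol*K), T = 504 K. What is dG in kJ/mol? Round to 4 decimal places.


Gibbs: dG = dH - T*dS (consistent units, dS already in kJ/(mol*K)).
T*dS = 504 * -0.1056 = -53.2224
dG = 6.9 - (-53.2224)
dG = 60.1224 kJ/mol, rounded to 4 dp:

60.1224 kJ/mol


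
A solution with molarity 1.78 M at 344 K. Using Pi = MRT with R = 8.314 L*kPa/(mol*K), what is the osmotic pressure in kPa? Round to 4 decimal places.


Osmotic pressure (van't Hoff): Pi = M*R*T.
RT = 8.314 * 344 = 2860.016
Pi = 1.78 * 2860.016
Pi = 5090.82848 kPa, rounded to 4 dp:

5090.8285 kPa


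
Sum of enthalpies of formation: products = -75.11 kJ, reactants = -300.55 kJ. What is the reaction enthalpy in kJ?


dH_rxn = sum(dH_f products) - sum(dH_f reactants)
dH_rxn = -75.11 - (-300.55)
dH_rxn = 225.44 kJ:

225.44 kJ


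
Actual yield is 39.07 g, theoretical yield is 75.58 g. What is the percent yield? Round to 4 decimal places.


% yield = 100 * actual / theoretical
% yield = 100 * 39.07 / 75.58
% yield = 51.69356973 %, rounded to 4 dp:

51.6936 %


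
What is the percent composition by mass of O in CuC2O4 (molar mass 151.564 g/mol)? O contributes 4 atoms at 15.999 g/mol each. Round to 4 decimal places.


pct = 100 * (n_elem * M_elem) / M_total
mass_contribution = 4 * 15.999 = 63.996 g/mol
pct = 100 * 63.996 / 151.564
pct = 42.22374706 %, rounded to 4 dp:

42.2237 %


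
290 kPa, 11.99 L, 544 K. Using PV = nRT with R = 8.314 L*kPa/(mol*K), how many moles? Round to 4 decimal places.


PV = nRT, solve for n = PV / (RT).
PV = 290 * 11.99 = 3477.1
RT = 8.314 * 544 = 4522.816
n = 3477.1 / 4522.816
n = 0.76879095 mol, rounded to 4 dp:

0.7688 mol


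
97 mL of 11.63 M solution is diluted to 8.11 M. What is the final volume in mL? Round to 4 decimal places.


Dilution: M1*V1 = M2*V2, solve for V2.
V2 = M1*V1 / M2
V2 = 11.63 * 97 / 8.11
V2 = 1128.11 / 8.11
V2 = 139.10110974 mL, rounded to 4 dp:

139.1011 mL


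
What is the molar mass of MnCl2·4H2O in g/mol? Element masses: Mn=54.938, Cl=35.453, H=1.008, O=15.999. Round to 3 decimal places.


M = sum(count * atomic_mass) over atoms.
M = 1*54.938 + 2*35.453 + 8*1.008 + 4*15.999
M = 54.938 + 70.906 + 8.064 + 63.996
M = 197.904 g/mol, rounded to 3 dp:

197.904 g/mol


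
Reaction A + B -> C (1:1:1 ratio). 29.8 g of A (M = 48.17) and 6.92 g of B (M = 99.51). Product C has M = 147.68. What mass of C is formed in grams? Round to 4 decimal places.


Find moles of each reactant; the smaller value is the limiting reagent in a 1:1:1 reaction, so moles_C equals moles of the limiter.
n_A = mass_A / M_A = 29.8 / 48.17 = 0.618642 mol
n_B = mass_B / M_B = 6.92 / 99.51 = 0.069541 mol
Limiting reagent: B (smaller), n_limiting = 0.069541 mol
mass_C = n_limiting * M_C = 0.069541 * 147.68
mass_C = 10.26981488 g, rounded to 4 dp:

10.2698 g


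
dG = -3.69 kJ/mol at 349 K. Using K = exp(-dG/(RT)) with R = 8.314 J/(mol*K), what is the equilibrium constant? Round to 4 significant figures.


dG is in kJ/mol; multiply by 1000 to match R in J/(mol*K).
RT = 8.314 * 349 = 2901.586 J/mol
exponent = -dG*1000 / (RT) = -(-3.69*1000) / 2901.586 = 1.27171829
K = exp(1.27171829)
K = 3.5669764, rounded to 4 significant figures:

3.567


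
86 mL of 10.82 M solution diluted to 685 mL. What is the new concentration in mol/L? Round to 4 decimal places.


Dilution: M1*V1 = M2*V2, solve for M2.
M2 = M1*V1 / V2
M2 = 10.82 * 86 / 685
M2 = 930.52 / 685
M2 = 1.35842336 mol/L, rounded to 4 dp:

1.3584 mol/L


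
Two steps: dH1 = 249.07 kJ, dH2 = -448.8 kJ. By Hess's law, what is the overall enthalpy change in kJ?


Hess's law: enthalpy is a state function, so add the step enthalpies.
dH_total = dH1 + dH2 = 249.07 + (-448.8)
dH_total = -199.73 kJ:

-199.73 kJ


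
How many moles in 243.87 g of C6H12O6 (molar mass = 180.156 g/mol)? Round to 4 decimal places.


n = mass / M
n = 243.87 / 180.156
n = 1.35366016 mol, rounded to 4 dp:

1.3537 mol


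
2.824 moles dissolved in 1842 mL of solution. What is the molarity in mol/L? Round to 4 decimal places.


Convert volume to liters: V_L = V_mL / 1000.
V_L = 1842 / 1000 = 1.842 L
M = n / V_L = 2.824 / 1.842
M = 1.53311618 mol/L, rounded to 4 dp:

1.5331 mol/L


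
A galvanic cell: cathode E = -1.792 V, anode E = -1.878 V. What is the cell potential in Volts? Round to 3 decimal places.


Standard cell potential: E_cell = E_cathode - E_anode.
E_cell = -1.792 - (-1.878)
E_cell = 0.086 V, rounded to 3 dp:

0.086 V


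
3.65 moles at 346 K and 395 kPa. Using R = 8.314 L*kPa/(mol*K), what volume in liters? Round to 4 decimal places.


PV = nRT, solve for V = nRT / P.
nRT = 3.65 * 8.314 * 346 = 10499.7506
V = 10499.7506 / 395
V = 26.58164709 L, rounded to 4 dp:

26.5816 L


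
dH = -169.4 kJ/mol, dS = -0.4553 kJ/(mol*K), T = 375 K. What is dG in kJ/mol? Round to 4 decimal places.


Gibbs: dG = dH - T*dS (consistent units, dS already in kJ/(mol*K)).
T*dS = 375 * -0.4553 = -170.7375
dG = -169.4 - (-170.7375)
dG = 1.3375 kJ/mol, rounded to 4 dp:

1.3375 kJ/mol


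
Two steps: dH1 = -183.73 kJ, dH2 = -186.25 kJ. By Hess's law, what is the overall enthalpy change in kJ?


Hess's law: enthalpy is a state function, so add the step enthalpies.
dH_total = dH1 + dH2 = -183.73 + (-186.25)
dH_total = -369.98 kJ:

-369.98 kJ


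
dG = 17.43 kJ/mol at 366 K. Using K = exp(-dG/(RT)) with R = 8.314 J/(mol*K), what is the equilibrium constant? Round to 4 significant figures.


dG is in kJ/mol; multiply by 1000 to match R in J/(mol*K).
RT = 8.314 * 366 = 3042.924 J/mol
exponent = -dG*1000 / (RT) = -(17.43*1000) / 3042.924 = -5.72804316
K = exp(-5.72804316)
K = 0.0032534375, rounded to 4 significant figures:

0.003253


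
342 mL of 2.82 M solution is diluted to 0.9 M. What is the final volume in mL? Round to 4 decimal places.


Dilution: M1*V1 = M2*V2, solve for V2.
V2 = M1*V1 / M2
V2 = 2.82 * 342 / 0.9
V2 = 964.44 / 0.9
V2 = 1071.6 mL, rounded to 4 dp:

1071.6000 mL


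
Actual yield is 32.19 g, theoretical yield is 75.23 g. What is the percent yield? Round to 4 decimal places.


% yield = 100 * actual / theoretical
% yield = 100 * 32.19 / 75.23
% yield = 42.78878107 %, rounded to 4 dp:

42.7888 %


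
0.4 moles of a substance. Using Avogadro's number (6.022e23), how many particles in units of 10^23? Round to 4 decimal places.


N = n * NA, then divide by 1e23 for the requested units.
N / 1e23 = n * 6.022
N / 1e23 = 0.4 * 6.022
N / 1e23 = 2.4088, rounded to 4 dp:

2.4088


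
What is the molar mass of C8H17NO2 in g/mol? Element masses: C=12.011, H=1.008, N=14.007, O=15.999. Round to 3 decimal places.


M = sum(count * atomic_mass) over atoms.
M = 8*12.011 + 17*1.008 + 1*14.007 + 2*15.999
M = 96.088 + 17.136 + 14.007 + 31.998
M = 159.229 g/mol, rounded to 3 dp:

159.229 g/mol


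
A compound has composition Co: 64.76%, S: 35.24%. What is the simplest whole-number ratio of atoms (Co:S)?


Assume 100 g of compound, divide each mass% by atomic mass to get moles, then normalize by the smallest to get a raw atom ratio.
Moles per 100 g: Co: 64.76/58.933 = 1.0989, S: 35.24/32.065 = 1.099
Raw ratio (divide by min = 1.0989): Co: 1.0, S: 1.0
Multiply by 1 to clear fractions: Co: 1.0 ~= 1, S: 1.0 ~= 1
Reduce by GCD to get the simplest whole-number ratio:

1:1


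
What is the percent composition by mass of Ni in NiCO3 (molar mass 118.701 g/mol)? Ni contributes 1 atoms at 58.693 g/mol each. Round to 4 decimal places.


pct = 100 * (n_elem * M_elem) / M_total
mass_contribution = 1 * 58.693 = 58.693 g/mol
pct = 100 * 58.693 / 118.701
pct = 49.44608723 %, rounded to 4 dp:

49.4461 %


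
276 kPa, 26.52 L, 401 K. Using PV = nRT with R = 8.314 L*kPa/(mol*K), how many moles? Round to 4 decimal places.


PV = nRT, solve for n = PV / (RT).
PV = 276 * 26.52 = 7319.52
RT = 8.314 * 401 = 3333.914
n = 7319.52 / 3333.914
n = 2.19547355 mol, rounded to 4 dp:

2.1955 mol


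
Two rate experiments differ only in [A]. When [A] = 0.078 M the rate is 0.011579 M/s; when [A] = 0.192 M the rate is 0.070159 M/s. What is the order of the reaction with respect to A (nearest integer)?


Rate is proportional to [A]^n, so rate2/rate1 = ([A]2/[A]1)^n. Take logs to solve for n.
rate2/rate1 = 0.070159 / 0.011579 = 6.0592
[A]2/[A]1 = 0.192 / 0.078 = 2.4615
n = ln(6.0592) / ln(2.4615) = 2.0
Nearest integer order:

2


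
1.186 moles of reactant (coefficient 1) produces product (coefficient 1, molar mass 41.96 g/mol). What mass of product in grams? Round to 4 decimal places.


Use the coefficient ratio to convert reactant moles to product moles, then multiply by the product's molar mass.
moles_P = moles_R * (coeff_P / coeff_R) = 1.186 * (1/1) = 1.186
mass_P = moles_P * M_P = 1.186 * 41.96
mass_P = 49.76456 g, rounded to 4 dp:

49.7646 g


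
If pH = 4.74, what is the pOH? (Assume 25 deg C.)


At 25 deg C, pH + pOH = 14.
pOH = 14 - pH = 14 - 4.74
pOH = 9.26:

9.26


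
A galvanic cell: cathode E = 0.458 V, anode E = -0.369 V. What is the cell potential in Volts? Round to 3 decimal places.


Standard cell potential: E_cell = E_cathode - E_anode.
E_cell = 0.458 - (-0.369)
E_cell = 0.827 V, rounded to 3 dp:

0.827 V


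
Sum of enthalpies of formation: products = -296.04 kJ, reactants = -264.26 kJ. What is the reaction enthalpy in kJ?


dH_rxn = sum(dH_f products) - sum(dH_f reactants)
dH_rxn = -296.04 - (-264.26)
dH_rxn = -31.78 kJ:

-31.78 kJ


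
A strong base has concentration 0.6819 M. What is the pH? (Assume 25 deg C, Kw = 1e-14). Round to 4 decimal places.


A strong base dissociates completely, so [OH-] equals the given concentration.
pOH = -log10([OH-]) = -log10(0.6819) = 0.166279
pH = 14 - pOH = 14 - 0.166279
pH = 13.833721, rounded to 4 dp:

13.8337


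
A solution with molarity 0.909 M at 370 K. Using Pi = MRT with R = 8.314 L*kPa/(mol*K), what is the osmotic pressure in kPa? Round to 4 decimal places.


Osmotic pressure (van't Hoff): Pi = M*R*T.
RT = 8.314 * 370 = 3076.18
Pi = 0.909 * 3076.18
Pi = 2796.24762 kPa, rounded to 4 dp:

2796.2476 kPa


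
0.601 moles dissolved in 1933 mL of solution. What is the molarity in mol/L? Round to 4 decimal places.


Convert volume to liters: V_L = V_mL / 1000.
V_L = 1933 / 1000 = 1.933 L
M = n / V_L = 0.601 / 1.933
M = 0.31091568 mol/L, rounded to 4 dp:

0.3109 mol/L


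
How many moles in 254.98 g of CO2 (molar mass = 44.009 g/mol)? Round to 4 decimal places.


n = mass / M
n = 254.98 / 44.009
n = 5.7938149 mol, rounded to 4 dp:

5.7938 mol


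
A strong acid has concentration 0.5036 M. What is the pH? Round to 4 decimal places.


A strong acid dissociates completely, so [H+] equals the given concentration.
pH = -log10([H+]) = -log10(0.5036)
pH = 0.29791428, rounded to 4 dp:

0.2979


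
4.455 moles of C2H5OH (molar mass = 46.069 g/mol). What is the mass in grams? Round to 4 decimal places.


mass = n * M
mass = 4.455 * 46.069
mass = 205.237395 g, rounded to 4 dp:

205.2374 g


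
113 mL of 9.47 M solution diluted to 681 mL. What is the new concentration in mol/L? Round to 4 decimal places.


Dilution: M1*V1 = M2*V2, solve for M2.
M2 = M1*V1 / V2
M2 = 9.47 * 113 / 681
M2 = 1070.11 / 681
M2 = 1.57138032 mol/L, rounded to 4 dp:

1.5714 mol/L


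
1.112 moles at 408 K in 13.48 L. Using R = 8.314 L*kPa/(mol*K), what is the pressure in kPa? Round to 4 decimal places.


PV = nRT, solve for P = nRT / V.
nRT = 1.112 * 8.314 * 408 = 3772.0285
P = 3772.0285 / 13.48
P = 279.8240727 kPa, rounded to 4 dp:

279.8241 kPa


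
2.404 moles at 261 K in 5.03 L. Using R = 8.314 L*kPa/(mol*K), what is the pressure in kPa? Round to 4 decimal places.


PV = nRT, solve for P = nRT / V.
nRT = 2.404 * 8.314 * 261 = 5216.5694
P = 5216.5694 / 5.03
P = 1037.09133201 kPa, rounded to 4 dp:

1037.0913 kPa


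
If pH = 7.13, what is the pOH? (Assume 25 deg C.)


At 25 deg C, pH + pOH = 14.
pOH = 14 - pH = 14 - 7.13
pOH = 6.87:

6.87


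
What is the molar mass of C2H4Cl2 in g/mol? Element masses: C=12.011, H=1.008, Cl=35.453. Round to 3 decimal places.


M = sum(count * atomic_mass) over atoms.
M = 2*12.011 + 4*1.008 + 2*35.453
M = 24.022 + 4.032 + 70.906
M = 98.96 g/mol, rounded to 3 dp:

98.960 g/mol


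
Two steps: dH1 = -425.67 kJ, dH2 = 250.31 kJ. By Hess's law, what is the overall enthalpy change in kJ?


Hess's law: enthalpy is a state function, so add the step enthalpies.
dH_total = dH1 + dH2 = -425.67 + (250.31)
dH_total = -175.36 kJ:

-175.36 kJ
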